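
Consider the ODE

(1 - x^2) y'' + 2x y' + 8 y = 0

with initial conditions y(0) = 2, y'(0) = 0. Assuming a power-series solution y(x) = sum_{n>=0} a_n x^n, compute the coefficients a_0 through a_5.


Ansatz: y(x) = sum_{n>=0} a_n x^n, so y'(x) = sum_{n>=1} n a_n x^(n-1) and y''(x) = sum_{n>=2} n(n-1) a_n x^(n-2).
Substitute into P(x) y'' + Q(x) y' + R(x) y = 0 with P(x) = 1 - x^2, Q(x) = 2x, R(x) = 8, and match powers of x.
Initial conditions: a_0 = 2, a_1 = 0.
Setting the coefficient of each power of x to zero and solving order by order (substituting the coefficients already found):
  x^0: 2 a_2 + 8 a_0 = 0  ->  2 a_2 = -8 a_0 = -16  ->  a_2 = -8
  x^1: 6 a_3 + 10 a_1 = 0  ->  6 a_3 = -10 a_1 = 0  ->  a_3 = 0
  x^2: 12 a_4 + 10 a_2 = 0  ->  12 a_4 = -10 a_2 = 80  ->  a_4 = 20/3
  x^3: 20 a_5 + 8 a_3 = 0  ->  20 a_5 = -8 a_3 = 0  ->  a_5 = 0
Truncated series: y(x) = 2 - 8 x^2 + (20/3) x^4 + O(x^6).

a_0 = 2; a_1 = 0; a_2 = -8; a_3 = 0; a_4 = 20/3; a_5 = 0


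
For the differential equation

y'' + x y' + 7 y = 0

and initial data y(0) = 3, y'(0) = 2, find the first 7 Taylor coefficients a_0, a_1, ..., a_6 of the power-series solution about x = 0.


Ansatz: y(x) = sum_{n>=0} a_n x^n, so y'(x) = sum_{n>=1} n a_n x^(n-1) and y''(x) = sum_{n>=2} n(n-1) a_n x^(n-2).
Substitute into P(x) y'' + Q(x) y' + R(x) y = 0 with P(x) = 1, Q(x) = x, R(x) = 7, and match powers of x.
Initial conditions: a_0 = 3, a_1 = 2.
Setting the coefficient of each power of x to zero and solving order by order (substituting the coefficients already found):
  x^0: 2 a_2 + 7 a_0 = 0  ->  2 a_2 = -7 a_0 = -21  ->  a_2 = -21/2
  x^1: 6 a_3 + 8 a_1 = 0  ->  6 a_3 = -8 a_1 = -16  ->  a_3 = -8/3
  x^2: 12 a_4 + 9 a_2 = 0  ->  12 a_4 = -9 a_2 = 189/2  ->  a_4 = 63/8
  x^3: 20 a_5 + 10 a_3 = 0  ->  20 a_5 = -10 a_3 = 80/3  ->  a_5 = 4/3
  x^4: 30 a_6 + 11 a_4 = 0  ->  30 a_6 = -11 a_4 = -693/8  ->  a_6 = -231/80
Truncated series: y(x) = 3 + 2 x - (21/2) x^2 - (8/3) x^3 + (63/8) x^4 + (4/3) x^5 - (231/80) x^6 + O(x^7).

a_0 = 3; a_1 = 2; a_2 = -21/2; a_3 = -8/3; a_4 = 63/8; a_5 = 4/3; a_6 = -231/80


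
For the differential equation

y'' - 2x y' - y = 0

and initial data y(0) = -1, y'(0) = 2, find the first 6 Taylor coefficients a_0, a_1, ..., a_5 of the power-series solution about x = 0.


Ansatz: y(x) = sum_{n>=0} a_n x^n, so y'(x) = sum_{n>=1} n a_n x^(n-1) and y''(x) = sum_{n>=2} n(n-1) a_n x^(n-2).
Substitute into P(x) y'' + Q(x) y' + R(x) y = 0 with P(x) = 1, Q(x) = -2x, R(x) = -1, and match powers of x.
Initial conditions: a_0 = -1, a_1 = 2.
Setting the coefficient of each power of x to zero and solving order by order (substituting the coefficients already found):
  x^0: 2 a_2 - a_0 = 0  ->  2 a_2 = a_0 = -1  ->  a_2 = -1/2
  x^1: 6 a_3 - 3 a_1 = 0  ->  6 a_3 = 3 a_1 = 6  ->  a_3 = 1
  x^2: 12 a_4 - 5 a_2 = 0  ->  12 a_4 = 5 a_2 = -5/2  ->  a_4 = -5/24
  x^3: 20 a_5 - 7 a_3 = 0  ->  20 a_5 = 7 a_3 = 7  ->  a_5 = 7/20
Truncated series: y(x) = -1 + 2 x - (1/2) x^2 + x^3 - (5/24) x^4 + (7/20) x^5 + O(x^6).

a_0 = -1; a_1 = 2; a_2 = -1/2; a_3 = 1; a_4 = -5/24; a_5 = 7/20


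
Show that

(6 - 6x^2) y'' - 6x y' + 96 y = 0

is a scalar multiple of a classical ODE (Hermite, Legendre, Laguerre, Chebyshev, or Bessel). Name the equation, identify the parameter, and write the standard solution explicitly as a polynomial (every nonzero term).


All three coefficients share the factor 6; dividing through by 6 gives  (1 - x^2) y'' - x y' + 16 y = 0.
This matches the Chebyshev equation (1 - x^2) y'' - x y' + n^2 y = 0 (note the -x y' term, not -2x y') with n^2 = 16, so n = 4; the polynomial solution is T_4(x).
With y = sum_k a_k x^k, matching x^k gives (k+2)(k+1) a_{k+2} = (k^2 - n^2) a_k = (k - 4)(k + 4) a_k. The right side vanishes at k = 4, so the series with the parity of 4 terminates at degree 4.
Standard normalization: leading coefficient of T_n is 2^(n-1), so a_4 = 2^3 = 8. Work downward with a_k = (k+1)(k+2) a_{k+2} / ((k - 4)(k + 4)):
  a_2 = (3)(4)(8) / ((2 - 4)(2 + 4)) = 96/(-12) = -8
  a_0 = (1)(2)(-8) / ((0 - 4)(0 + 4)) = -16/(-16) = 1
Hence T_4(x) = 8 x^4 - 8 x^2 + 1.

T_4(x); series = 8 x^4 - 8 x^2 + 1


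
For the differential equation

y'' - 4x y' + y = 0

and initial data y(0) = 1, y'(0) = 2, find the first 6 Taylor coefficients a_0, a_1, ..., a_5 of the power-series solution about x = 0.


Ansatz: y(x) = sum_{n>=0} a_n x^n, so y'(x) = sum_{n>=1} n a_n x^(n-1) and y''(x) = sum_{n>=2} n(n-1) a_n x^(n-2).
Substitute into P(x) y'' + Q(x) y' + R(x) y = 0 with P(x) = 1, Q(x) = -4x, R(x) = 1, and match powers of x.
Initial conditions: a_0 = 1, a_1 = 2.
Setting the coefficient of each power of x to zero and solving order by order (substituting the coefficients already found):
  x^0: 2 a_2 + a_0 = 0  ->  2 a_2 = -a_0 = -1  ->  a_2 = -1/2
  x^1: 6 a_3 - 3 a_1 = 0  ->  6 a_3 = 3 a_1 = 6  ->  a_3 = 1
  x^2: 12 a_4 - 7 a_2 = 0  ->  12 a_4 = 7 a_2 = -7/2  ->  a_4 = -7/24
  x^3: 20 a_5 - 11 a_3 = 0  ->  20 a_5 = 11 a_3 = 11  ->  a_5 = 11/20
Truncated series: y(x) = 1 + 2 x - (1/2) x^2 + x^3 - (7/24) x^4 + (11/20) x^5 + O(x^6).

a_0 = 1; a_1 = 2; a_2 = -1/2; a_3 = 1; a_4 = -7/24; a_5 = 11/20


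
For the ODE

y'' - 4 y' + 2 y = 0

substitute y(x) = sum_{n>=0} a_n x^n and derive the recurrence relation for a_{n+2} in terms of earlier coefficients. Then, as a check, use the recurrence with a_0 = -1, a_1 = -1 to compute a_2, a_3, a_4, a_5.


Substitute y = sum_n a_n x^n.
y''(x) has coefficient (n+2)(n+1) a_{n+2} at x^n;
-4 y'(x) has coefficient -4 (n+1) a_{n+1} at x^n;
2 y(x) has coefficient 2 a_n at x^n.
Matching x^n: (n+2)(n+1) a_{n+2} - 4 (n+1) a_{n+1} + 2 a_n = 0.
Thus a_{n+2} = [4 (n+1) a_{n+1} - 2 a_n] / ((n+1)(n+2)).

Check with a_0 = -1, a_1 = -1 (apply the recurrence for n = 0, 1, 2, 3): a_0 = -1, a_1 = -1, a_2 = -1, a_3 = -1, a_4 = -5/6, a_5 = -17/30.

a_(n+2) = [4 (n+1) a_(n+1) - 2 a_n] / ((n+1)(n+2)); check: a_0 = -1, a_1 = -1, a_2 = -1, a_3 = -1, a_4 = -5/6, a_5 = -17/30


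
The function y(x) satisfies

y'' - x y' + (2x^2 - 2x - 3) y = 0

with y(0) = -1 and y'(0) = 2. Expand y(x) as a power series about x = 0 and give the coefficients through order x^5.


Ansatz: y(x) = sum_{n>=0} a_n x^n, so y'(x) = sum_{n>=1} n a_n x^(n-1) and y''(x) = sum_{n>=2} n(n-1) a_n x^(n-2).
Substitute into P(x) y'' + Q(x) y' + R(x) y = 0 with P(x) = 1, Q(x) = -x, R(x) = 2x^2 - 2x - 3, and match powers of x.
Initial conditions: a_0 = -1, a_1 = 2.
Setting the coefficient of each power of x to zero and solving order by order (substituting the coefficients already found):
  x^0: 2 a_2 - 3 a_0 = 0  ->  2 a_2 = 3 a_0 = -3  ->  a_2 = -3/2
  x^1: 6 a_3 - 4 a_1 - 2 a_0 = 0  ->  6 a_3 = 4 a_1 + 2 a_0 = 6  ->  a_3 = 1
  x^2: 12 a_4 - 5 a_2 - 2 a_1 + 2 a_0 = 0  ->  12 a_4 = 5 a_2 + 2 a_1 - 2 a_0 = -3/2  ->  a_4 = -1/8
  x^3: 20 a_5 - 6 a_3 - 2 a_2 + 2 a_1 = 0  ->  20 a_5 = 6 a_3 + 2 a_2 - 2 a_1 = -1  ->  a_5 = -1/20
Truncated series: y(x) = -1 + 2 x - (3/2) x^2 + x^3 - (1/8) x^4 - (1/20) x^5 + O(x^6).

a_0 = -1; a_1 = 2; a_2 = -3/2; a_3 = 1; a_4 = -1/8; a_5 = -1/20


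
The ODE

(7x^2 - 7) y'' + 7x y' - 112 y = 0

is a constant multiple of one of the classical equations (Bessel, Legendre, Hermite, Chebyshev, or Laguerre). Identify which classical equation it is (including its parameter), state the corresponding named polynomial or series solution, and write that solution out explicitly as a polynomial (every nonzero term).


All three coefficients share the factor -7; dividing through by -7 gives  (1 - x^2) y'' - x y' + 16 y = 0.
This matches the Chebyshev equation (1 - x^2) y'' - x y' + n^2 y = 0 (note the -x y' term, not -2x y') with n^2 = 16, so n = 4; the polynomial solution is T_4(x).
With y = sum_k a_k x^k, matching x^k gives (k+2)(k+1) a_{k+2} = (k^2 - n^2) a_k = (k - 4)(k + 4) a_k. The right side vanishes at k = 4, so the series with the parity of 4 terminates at degree 4.
Standard normalization: leading coefficient of T_n is 2^(n-1), so a_4 = 2^3 = 8. Work downward with a_k = (k+1)(k+2) a_{k+2} / ((k - 4)(k + 4)):
  a_2 = (3)(4)(8) / ((2 - 4)(2 + 4)) = 96/(-12) = -8
  a_0 = (1)(2)(-8) / ((0 - 4)(0 + 4)) = -16/(-16) = 1
Hence T_4(x) = 8 x^4 - 8 x^2 + 1.

T_4(x); series = 8 x^4 - 8 x^2 + 1


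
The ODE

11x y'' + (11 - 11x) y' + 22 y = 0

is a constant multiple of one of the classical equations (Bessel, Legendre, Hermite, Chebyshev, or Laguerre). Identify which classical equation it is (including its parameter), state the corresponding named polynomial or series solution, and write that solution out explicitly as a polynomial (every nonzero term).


All three coefficients share the factor 11; dividing through by 11 gives  x y'' + (1 - x) y' + 2 y = 0.
This matches the Laguerre equation x y'' + (1 - x) y' + n y = 0 with n = 2; the polynomial solution is L_2(x).
With y = sum_k a_k x^k, matching x^k gives (k+1)k a_{k+1} + (k+1) a_{k+1} - k a_k + n a_k = 0, i.e. (k+1)^2 a_{k+1} = (k - n) a_k = (k - 2) a_k. The right side vanishes at k = 2, so the series terminates at degree 2.
Standard normalization L_n(0) = 1 gives a_0 = 1. Work upward with a_{k+1} = (k - 2) a_k / (k+1)^2:
  a_1 = (0 - 2)(1) / 1^2 = -2/1 = -2
  a_2 = (1 - 2)(-2) / 2^2 = 2/4 = 1/2
Hence L_2(x) = x^2/2 - 2 x + 1.

L_2(x); series = x^2/2 - 2 x + 1


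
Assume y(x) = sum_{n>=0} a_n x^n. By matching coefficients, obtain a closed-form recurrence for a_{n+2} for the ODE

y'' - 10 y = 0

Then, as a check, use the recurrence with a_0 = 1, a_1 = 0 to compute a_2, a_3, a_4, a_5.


Substitute y = sum_n a_n x^n into y'' + (const) y = 0.
y''(x) = sum_{n>=0} (n+2)(n+1) a_{n+2} x^n.
The ODE becomes sum_n [(n+2)(n+1) a_{n+2} - 10 a_n] x^n = 0.
Setting each coefficient to zero gives the recurrence:
  (n+2)(n+1) a_{n+2} - 10 a_n = 0,
  a_{n+2} = 10 / ((n+1)(n+2)) a_n.

Check with a_0 = 1, a_1 = 0 (apply the recurrence for n = 0, 1, 2, 3): a_0 = 1, a_1 = 0, a_2 = 5, a_3 = 0, a_4 = 25/6, a_5 = 0.

a_{n+2} = 10/((n+1)(n+2)) * a_n; check: a_0 = 1, a_1 = 0, a_2 = 5, a_3 = 0, a_4 = 25/6, a_5 = 0


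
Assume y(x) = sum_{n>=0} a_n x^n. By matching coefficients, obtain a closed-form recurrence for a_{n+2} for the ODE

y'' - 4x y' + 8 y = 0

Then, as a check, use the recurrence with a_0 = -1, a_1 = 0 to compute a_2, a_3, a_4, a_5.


Substitute y = sum_n a_n x^n.
y''(x) has coefficient (n+2)(n+1) a_{n+2} at x^n;
-4 x y'(x) has coefficient -4 n a_n at x^n (shift);
8 y(x) has coefficient 8 a_n at x^n.
Matching x^n: (n+2)(n+1) a_{n+2} + (-4n + 8) a_n = 0.
Thus a_{n+2} = (4n - 8) / ((n+1)(n+2)) * a_n.

Check with a_0 = -1, a_1 = 0 (apply the recurrence for n = 0, 1, 2, 3): a_0 = -1, a_1 = 0, a_2 = 4, a_3 = 0, a_4 = 0, a_5 = 0.

a_(n+2) = (4n - 8) / ((n+1)(n+2)) * a_n; check: a_0 = -1, a_1 = 0, a_2 = 4, a_3 = 0, a_4 = 0, a_5 = 0


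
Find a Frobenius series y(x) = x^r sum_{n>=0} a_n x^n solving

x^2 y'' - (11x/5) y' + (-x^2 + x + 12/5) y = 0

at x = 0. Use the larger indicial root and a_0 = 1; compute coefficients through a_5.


Write in Frobenius form y'' + (p(x)/x) y' + (q(x)/x^2) y = 0:
  p(x) = -11/5,  q(x) = -x^2 + x + 12/5.
Indicial equation: r(r-1) + (-11/5) r + (12/5) = 0 -> roots r_1 = 2, r_2 = 6/5.
Take r = r_1 = 2. Let y(x) = x^r sum_{n>=0} a_n x^n with a_0 = 1.
Substitute y = x^r sum a_n x^n and match x^{r+n}. The recurrence is
  D(n) a_n + 1 a_{n-1} - 1 a_{n-2} = 0,  where D(n) = (r+n)(r+n-1) + (-11/5)(r+n) + (12/5).
  a_n = [-1 a_{n-1} + 1 a_{n-2}] / D(n).
Since the indicial polynomial factors as (r - r_1)(r - r_2), D(n) = (r_1 + n - r_1)(r_1 + n - r_2) = n(n + 4/5).
Evaluating step by step (a_0 = 1):
  n = 1: D(1) = 1(1 + 4/5) = 9/5; numerator = -1(1) = -1; a_1 = (-1)/(9/5) = -5/9
  n = 2: D(2) = 2(2 + 4/5) = 28/5; numerator = -1(-5/9) + 1(1) = 14/9; a_2 = (14/9)/(28/5) = 5/18
  n = 3: D(3) = 3(3 + 4/5) = 57/5; numerator = -1(5/18) + 1(-5/9) = -5/6; a_3 = (-5/6)/(57/5) = -25/342
  n = 4: D(4) = 4(4 + 4/5) = 96/5; numerator = -1(-25/342) + 1(5/18) = 20/57; a_4 = (20/57)/(96/5) = 25/1368
  n = 5: D(5) = 5(5 + 4/5) = 29; numerator = -1(25/1368) + 1(-25/342) = -125/1368; a_5 = (-125/1368)/(29) = -125/39672

r = 2; a_0 = 1; a_1 = -5/9; a_2 = 5/18; a_3 = -25/342; a_4 = 25/1368; a_5 = -125/39672


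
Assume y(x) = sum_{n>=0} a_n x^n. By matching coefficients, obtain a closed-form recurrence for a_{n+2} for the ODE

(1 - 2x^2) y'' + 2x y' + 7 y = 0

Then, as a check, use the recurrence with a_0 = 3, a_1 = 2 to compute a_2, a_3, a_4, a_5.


Substitute y = sum_n a_n x^n.
(1 - 2 x^2) y'' contributes (n+2)(n+1) a_{n+2} - 2 n(n-1) a_n at x^n.
2 x y'(x) contributes 2 n a_n at x^n.
7 y(x) contributes 7 a_n at x^n.
Matching x^n: (n+2)(n+1) a_{n+2} + (-2 n(n-1) + 2 n + 7) a_n = 0.
Thus a_{n+2} = (2 n(n-1) - 2 n - 7) / ((n+1)(n+2)) * a_n.

Check with a_0 = 3, a_1 = 2 (apply the recurrence for n = 0, 1, 2, 3): a_0 = 3, a_1 = 2, a_2 = -21/2, a_3 = -3, a_4 = 49/8, a_5 = 3/20.

a_(n+2) = (2 n(n-1) - 2 n - 7) / ((n+1)(n+2)) * a_n; check: a_0 = 3, a_1 = 2, a_2 = -21/2, a_3 = -3, a_4 = 49/8, a_5 = 3/20


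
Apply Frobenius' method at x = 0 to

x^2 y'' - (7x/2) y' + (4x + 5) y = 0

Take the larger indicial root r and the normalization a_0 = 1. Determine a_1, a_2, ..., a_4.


Write in Frobenius form y'' + (p(x)/x) y' + (q(x)/x^2) y = 0:
  p(x) = -7/2,  q(x) = 4x + 5.
Indicial equation: r(r-1) + (-7/2) r + (5) = 0 -> roots r_1 = 5/2, r_2 = 2.
Take r = r_1 = 5/2. Let y(x) = x^r sum_{n>=0} a_n x^n with a_0 = 1.
Substitute y = x^r sum a_n x^n and match x^{r+n}. The recurrence is
  D(n) a_n + 4 a_{n-1} = 0,  where D(n) = (r+n)(r+n-1) + (-7/2)(r+n) + (5).
  a_n = -4 / D(n) * a_{n-1}.
Since the indicial polynomial factors as (r - r_1)(r - r_2), D(n) = (r_1 + n - r_1)(r_1 + n - r_2) = n(n + 1/2).
Evaluating step by step (a_0 = 1):
  n = 1: D(1) = 1(1 + 1/2) = 3/2; numerator = -4(1) = -4; a_1 = (-4)/(3/2) = -8/3
  n = 2: D(2) = 2(2 + 1/2) = 5; numerator = -4(-8/3) = 32/3; a_2 = (32/3)/(5) = 32/15
  n = 3: D(3) = 3(3 + 1/2) = 21/2; numerator = -4(32/15) = -128/15; a_3 = (-128/15)/(21/2) = -256/315
  n = 4: D(4) = 4(4 + 1/2) = 18; numerator = -4(-256/315) = 1024/315; a_4 = (1024/315)/(18) = 512/2835

r = 5/2; a_0 = 1; a_1 = -8/3; a_2 = 32/15; a_3 = -256/315; a_4 = 512/2835


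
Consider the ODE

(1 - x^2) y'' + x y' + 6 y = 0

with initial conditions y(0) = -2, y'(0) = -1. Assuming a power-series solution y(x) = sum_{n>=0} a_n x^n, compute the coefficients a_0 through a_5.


Ansatz: y(x) = sum_{n>=0} a_n x^n, so y'(x) = sum_{n>=1} n a_n x^(n-1) and y''(x) = sum_{n>=2} n(n-1) a_n x^(n-2).
Substitute into P(x) y'' + Q(x) y' + R(x) y = 0 with P(x) = 1 - x^2, Q(x) = x, R(x) = 6, and match powers of x.
Initial conditions: a_0 = -2, a_1 = -1.
Setting the coefficient of each power of x to zero and solving order by order (substituting the coefficients already found):
  x^0: 2 a_2 + 6 a_0 = 0  ->  2 a_2 = -6 a_0 = 12  ->  a_2 = 6
  x^1: 6 a_3 + 7 a_1 = 0  ->  6 a_3 = -7 a_1 = 7  ->  a_3 = 7/6
  x^2: 12 a_4 + 6 a_2 = 0  ->  12 a_4 = -6 a_2 = -36  ->  a_4 = -3
  x^3: 20 a_5 + 3 a_3 = 0  ->  20 a_5 = -3 a_3 = -7/2  ->  a_5 = -7/40
Truncated series: y(x) = -2 - x + 6 x^2 + (7/6) x^3 - 3 x^4 - (7/40) x^5 + O(x^6).

a_0 = -2; a_1 = -1; a_2 = 6; a_3 = 7/6; a_4 = -3; a_5 = -7/40


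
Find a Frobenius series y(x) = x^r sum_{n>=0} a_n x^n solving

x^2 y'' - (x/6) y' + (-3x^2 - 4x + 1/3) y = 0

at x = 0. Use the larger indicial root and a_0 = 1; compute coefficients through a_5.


Write in Frobenius form y'' + (p(x)/x) y' + (q(x)/x^2) y = 0:
  p(x) = -1/6,  q(x) = -3x^2 - 4x + 1/3.
Indicial equation: r(r-1) + (-1/6) r + (1/3) = 0 -> roots r_1 = 2/3, r_2 = 1/2.
Take r = r_1 = 2/3. Let y(x) = x^r sum_{n>=0} a_n x^n with a_0 = 1.
Substitute y = x^r sum a_n x^n and match x^{r+n}. The recurrence is
  D(n) a_n - 4 a_{n-1} - 3 a_{n-2} = 0,  where D(n) = (r+n)(r+n-1) + (-1/6)(r+n) + (1/3).
  a_n = [4 a_{n-1} + 3 a_{n-2}] / D(n).
Since the indicial polynomial factors as (r - r_1)(r - r_2), D(n) = (r_1 + n - r_1)(r_1 + n - r_2) = n(n + 1/6).
Evaluating step by step (a_0 = 1):
  n = 1: D(1) = 1(1 + 1/6) = 7/6; numerator = 4(1) = 4; a_1 = (4)/(7/6) = 24/7
  n = 2: D(2) = 2(2 + 1/6) = 13/3; numerator = 4(24/7) + 3(1) = 117/7; a_2 = (117/7)/(13/3) = 27/7
  n = 3: D(3) = 3(3 + 1/6) = 19/2; numerator = 4(27/7) + 3(24/7) = 180/7; a_3 = (180/7)/(19/2) = 360/133
  n = 4: D(4) = 4(4 + 1/6) = 50/3; numerator = 4(360/133) + 3(27/7) = 2979/133; a_4 = (2979/133)/(50/3) = 8937/6650
  n = 5: D(5) = 5(5 + 1/6) = 155/6; numerator = 4(8937/6650) + 3(360/133) = 44874/3325; a_5 = (44874/3325)/(155/6) = 269244/515375

r = 2/3; a_0 = 1; a_1 = 24/7; a_2 = 27/7; a_3 = 360/133; a_4 = 8937/6650; a_5 = 269244/515375


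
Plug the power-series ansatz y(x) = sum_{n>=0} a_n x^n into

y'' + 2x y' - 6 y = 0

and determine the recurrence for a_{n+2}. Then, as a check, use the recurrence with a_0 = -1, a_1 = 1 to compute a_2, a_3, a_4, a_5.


Substitute y = sum_n a_n x^n.
y''(x) has coefficient (n+2)(n+1) a_{n+2} at x^n;
2 x y'(x) has coefficient 2 n a_n at x^n (shift);
-6 y(x) has coefficient -6 a_n at x^n.
Matching x^n: (n+2)(n+1) a_{n+2} + (2n - 6) a_n = 0.
Thus a_{n+2} = (-2n + 6) / ((n+1)(n+2)) * a_n.

Check with a_0 = -1, a_1 = 1 (apply the recurrence for n = 0, 1, 2, 3): a_0 = -1, a_1 = 1, a_2 = -3, a_3 = 2/3, a_4 = -1/2, a_5 = 0.

a_(n+2) = (-2n + 6) / ((n+1)(n+2)) * a_n; check: a_0 = -1, a_1 = 1, a_2 = -3, a_3 = 2/3, a_4 = -1/2, a_5 = 0


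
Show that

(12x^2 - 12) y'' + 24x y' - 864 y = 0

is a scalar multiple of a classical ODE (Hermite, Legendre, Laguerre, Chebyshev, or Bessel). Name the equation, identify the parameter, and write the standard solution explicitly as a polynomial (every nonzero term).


All three coefficients share the factor -12; dividing through by -12 gives  (1 - x^2) y'' - 2x y' + 72 y = 0.
This matches the Legendre equation (1 - x^2) y'' - 2x y' + n(n+1) y = 0 (note the -2x y' term) with n(n+1) = 72, so n = 8; the polynomial solution is P_8(x).
With y = sum_k a_k x^k, matching x^k gives (k+2)(k+1) a_{k+2} = [k(k+1) - n(n+1)] a_k = (k - 8)(k + 9) a_k. The right side vanishes at k = 8, so the series with the parity of 8 terminates at degree 8.
Standard normalization (P_n(1) = 1): leading coefficient (2n)!/(2^n (n!)^2) = 20922789888000/(256*1625702400) = 6435/128, so a_8 = 6435/128. Work downward with a_k = (k+1)(k+2) a_{k+2} / ((k - 8)(k + 9)):
  a_6 = (7)(8)(6435/128) / ((6 - 8)(6 + 9)) = (45045/16)/(-30) = -3003/32
  a_4 = (5)(6)(-3003/32) / ((4 - 8)(4 + 9)) = (-45045/16)/(-52) = 3465/64
  a_2 = (3)(4)(3465/64) / ((2 - 8)(2 + 9)) = (10395/16)/(-66) = -315/32
  a_0 = (1)(2)(-315/32) / ((0 - 8)(0 + 9)) = (-315/16)/(-72) = 35/128
Hence P_8(x) = 6435 x^8/128 - 3003 x^6/32 + 3465 x^4/64 - 315 x^2/32 + 35/128.

P_8(x); series = 6435 x^8/128 - 3003 x^6/32 + 3465 x^4/64 - 315 x^2/32 + 35/128


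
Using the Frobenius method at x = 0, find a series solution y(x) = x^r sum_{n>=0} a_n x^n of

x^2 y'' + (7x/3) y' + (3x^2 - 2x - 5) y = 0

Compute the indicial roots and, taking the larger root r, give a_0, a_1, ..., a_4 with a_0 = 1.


Write in Frobenius form y'' + (p(x)/x) y' + (q(x)/x^2) y = 0:
  p(x) = 7/3,  q(x) = 3x^2 - 2x - 5.
Indicial equation: r(r-1) + (7/3) r + (-5) = 0 -> roots r_1 = 5/3, r_2 = -3.
Take r = r_1 = 5/3. Let y(x) = x^r sum_{n>=0} a_n x^n with a_0 = 1.
Substitute y = x^r sum a_n x^n and match x^{r+n}. The recurrence is
  D(n) a_n - 2 a_{n-1} + 3 a_{n-2} = 0,  where D(n) = (r+n)(r+n-1) + (7/3)(r+n) + (-5).
  a_n = [2 a_{n-1} - 3 a_{n-2}] / D(n).
Since the indicial polynomial factors as (r - r_1)(r - r_2), D(n) = (r_1 + n - r_1)(r_1 + n - r_2) = n(n + 14/3).
Evaluating step by step (a_0 = 1):
  n = 1: D(1) = 1(1 + 14/3) = 17/3; numerator = 2(1) = 2; a_1 = (2)/(17/3) = 6/17
  n = 2: D(2) = 2(2 + 14/3) = 40/3; numerator = 2(6/17) - 3(1) = -39/17; a_2 = (-39/17)/(40/3) = -117/680
  n = 3: D(3) = 3(3 + 14/3) = 23; numerator = 2(-117/680) - 3(6/17) = -477/340; a_3 = (-477/340)/(23) = -477/7820
  n = 4: D(4) = 4(4 + 14/3) = 104/3; numerator = 2(-477/7820) - 3(-117/680) = 1233/3128; a_4 = (1233/3128)/(104/3) = 3699/325312

r = 5/3; a_0 = 1; a_1 = 6/17; a_2 = -117/680; a_3 = -477/7820; a_4 = 3699/325312


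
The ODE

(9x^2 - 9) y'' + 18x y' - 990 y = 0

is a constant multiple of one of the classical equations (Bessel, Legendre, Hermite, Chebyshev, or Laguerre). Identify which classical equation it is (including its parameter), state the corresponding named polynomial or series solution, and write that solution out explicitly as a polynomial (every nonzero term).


All three coefficients share the factor -9; dividing through by -9 gives  (1 - x^2) y'' - 2x y' + 110 y = 0.
This matches the Legendre equation (1 - x^2) y'' - 2x y' + n(n+1) y = 0 (note the -2x y' term) with n(n+1) = 110, so n = 10; the polynomial solution is P_10(x).
With y = sum_k a_k x^k, matching x^k gives (k+2)(k+1) a_{k+2} = [k(k+1) - n(n+1)] a_k = (k - 10)(k + 11) a_k. The right side vanishes at k = 10, so the series with the parity of 10 terminates at degree 10.
Standard normalization (P_n(1) = 1): leading coefficient (2n)!/(2^n (n!)^2) = 2432902008176640000/(1024*13168189440000) = 46189/256, so a_10 = 46189/256. Work downward with a_k = (k+1)(k+2) a_{k+2} / ((k - 10)(k + 11)):
  a_8 = (9)(10)(46189/256) / ((8 - 10)(8 + 11)) = (2078505/128)/(-38) = -109395/256
  a_6 = (7)(8)(-109395/256) / ((6 - 10)(6 + 11)) = (-765765/32)/(-68) = 45045/128
  a_4 = (5)(6)(45045/128) / ((4 - 10)(4 + 11)) = (675675/64)/(-90) = -15015/128
  a_2 = (3)(4)(-15015/128) / ((2 - 10)(2 + 11)) = (-45045/32)/(-104) = 3465/256
  a_0 = (1)(2)(3465/256) / ((0 - 10)(0 + 11)) = (3465/128)/(-110) = -63/256
Hence P_10(x) = 46189 x^10/256 - 109395 x^8/256 + 45045 x^6/128 - 15015 x^4/128 + 3465 x^2/256 - 63/256.

P_10(x); series = 46189 x^10/256 - 109395 x^8/256 + 45045 x^6/128 - 15015 x^4/128 + 3465 x^2/256 - 63/256


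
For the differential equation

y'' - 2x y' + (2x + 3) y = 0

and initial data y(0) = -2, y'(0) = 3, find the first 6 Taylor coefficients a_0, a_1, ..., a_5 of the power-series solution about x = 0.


Ansatz: y(x) = sum_{n>=0} a_n x^n, so y'(x) = sum_{n>=1} n a_n x^(n-1) and y''(x) = sum_{n>=2} n(n-1) a_n x^(n-2).
Substitute into P(x) y'' + Q(x) y' + R(x) y = 0 with P(x) = 1, Q(x) = -2x, R(x) = 2x + 3, and match powers of x.
Initial conditions: a_0 = -2, a_1 = 3.
Setting the coefficient of each power of x to zero and solving order by order (substituting the coefficients already found):
  x^0: 2 a_2 + 3 a_0 = 0  ->  2 a_2 = -3 a_0 = 6  ->  a_2 = 3
  x^1: 6 a_3 + a_1 + 2 a_0 = 0  ->  6 a_3 = -a_1 - 2 a_0 = 1  ->  a_3 = 1/6
  x^2: 12 a_4 - a_2 + 2 a_1 = 0  ->  12 a_4 = a_2 - 2 a_1 = -3  ->  a_4 = -1/4
  x^3: 20 a_5 - 3 a_3 + 2 a_2 = 0  ->  20 a_5 = 3 a_3 - 2 a_2 = -11/2  ->  a_5 = -11/40
Truncated series: y(x) = -2 + 3 x + 3 x^2 + (1/6) x^3 - (1/4) x^4 - (11/40) x^5 + O(x^6).

a_0 = -2; a_1 = 3; a_2 = 3; a_3 = 1/6; a_4 = -1/4; a_5 = -11/40


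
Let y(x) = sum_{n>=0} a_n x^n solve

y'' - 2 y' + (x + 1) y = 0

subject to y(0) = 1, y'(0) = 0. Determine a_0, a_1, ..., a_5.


Ansatz: y(x) = sum_{n>=0} a_n x^n, so y'(x) = sum_{n>=1} n a_n x^(n-1) and y''(x) = sum_{n>=2} n(n-1) a_n x^(n-2).
Substitute into P(x) y'' + Q(x) y' + R(x) y = 0 with P(x) = 1, Q(x) = -2, R(x) = x + 1, and match powers of x.
Initial conditions: a_0 = 1, a_1 = 0.
Setting the coefficient of each power of x to zero and solving order by order (substituting the coefficients already found):
  x^0: 2 a_2 - 2 a_1 + a_0 = 0  ->  2 a_2 = 2 a_1 - a_0 = -1  ->  a_2 = -1/2
  x^1: 6 a_3 - 4 a_2 + a_1 + a_0 = 0  ->  6 a_3 = 4 a_2 - a_1 - a_0 = -3  ->  a_3 = -1/2
  x^2: 12 a_4 - 6 a_3 + a_2 + a_1 = 0  ->  12 a_4 = 6 a_3 - a_2 - a_1 = -5/2  ->  a_4 = -5/24
  x^3: 20 a_5 - 8 a_4 + a_3 + a_2 = 0  ->  20 a_5 = 8 a_4 - a_3 - a_2 = -2/3  ->  a_5 = -1/30
Truncated series: y(x) = 1 - (1/2) x^2 - (1/2) x^3 - (5/24) x^4 - (1/30) x^5 + O(x^6).

a_0 = 1; a_1 = 0; a_2 = -1/2; a_3 = -1/2; a_4 = -5/24; a_5 = -1/30


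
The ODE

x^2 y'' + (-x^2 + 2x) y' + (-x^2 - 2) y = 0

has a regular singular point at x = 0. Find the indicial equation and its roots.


Divide by x^2 to reach normal form y'' + P_1(x) y' + P_2(x) y = 0 with P_1(x) = -1 + 2/x and P_2(x) = -1 - 2/x^2.
x = 0 is a singular point because the y'-coefficient -1 + 2/x has a pole at x = 0 and the y-coefficient -1 - 2/x^2 has a pole at x = 0.
It is a regular singular point because x P_1(x) = p(x) = 2 - x and x^2 P_2(x) = q(x) = -x^2 - 2 are polynomials, hence analytic at x = 0.
p(0) = 2,  q(0) = -2.
Indicial equation: r(r-1) + p(0) r + q(0) = 0, i.e. r^2 + (p(0) - 1) r + q(0) = 0, i.e. r^2 + 1 r - 2 = 0.
Discriminant: (1)^2 - 4(-2) = 9, so r = (-1 ± 3)/2.
Solving: r_1 = 1, r_2 = -2.

indicial: r^2 + 1 r - 2 = 0; roots r_1 = 1, r_2 = -2


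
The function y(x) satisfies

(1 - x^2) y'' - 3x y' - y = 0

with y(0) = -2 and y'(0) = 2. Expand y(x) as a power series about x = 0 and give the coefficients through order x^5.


Ansatz: y(x) = sum_{n>=0} a_n x^n, so y'(x) = sum_{n>=1} n a_n x^(n-1) and y''(x) = sum_{n>=2} n(n-1) a_n x^(n-2).
Substitute into P(x) y'' + Q(x) y' + R(x) y = 0 with P(x) = 1 - x^2, Q(x) = -3x, R(x) = -1, and match powers of x.
Initial conditions: a_0 = -2, a_1 = 2.
Setting the coefficient of each power of x to zero and solving order by order (substituting the coefficients already found):
  x^0: 2 a_2 - a_0 = 0  ->  2 a_2 = a_0 = -2  ->  a_2 = -1
  x^1: 6 a_3 - 4 a_1 = 0  ->  6 a_3 = 4 a_1 = 8  ->  a_3 = 4/3
  x^2: 12 a_4 - 9 a_2 = 0  ->  12 a_4 = 9 a_2 = -9  ->  a_4 = -3/4
  x^3: 20 a_5 - 16 a_3 = 0  ->  20 a_5 = 16 a_3 = 64/3  ->  a_5 = 16/15
Truncated series: y(x) = -2 + 2 x - x^2 + (4/3) x^3 - (3/4) x^4 + (16/15) x^5 + O(x^6).

a_0 = -2; a_1 = 2; a_2 = -1; a_3 = 4/3; a_4 = -3/4; a_5 = 16/15


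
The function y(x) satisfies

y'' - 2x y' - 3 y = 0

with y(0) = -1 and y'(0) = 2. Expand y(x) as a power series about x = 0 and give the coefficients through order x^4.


Ansatz: y(x) = sum_{n>=0} a_n x^n, so y'(x) = sum_{n>=1} n a_n x^(n-1) and y''(x) = sum_{n>=2} n(n-1) a_n x^(n-2).
Substitute into P(x) y'' + Q(x) y' + R(x) y = 0 with P(x) = 1, Q(x) = -2x, R(x) = -3, and match powers of x.
Initial conditions: a_0 = -1, a_1 = 2.
Setting the coefficient of each power of x to zero and solving order by order (substituting the coefficients already found):
  x^0: 2 a_2 - 3 a_0 = 0  ->  2 a_2 = 3 a_0 = -3  ->  a_2 = -3/2
  x^1: 6 a_3 - 5 a_1 = 0  ->  6 a_3 = 5 a_1 = 10  ->  a_3 = 5/3
  x^2: 12 a_4 - 7 a_2 = 0  ->  12 a_4 = 7 a_2 = -21/2  ->  a_4 = -7/8
Truncated series: y(x) = -1 + 2 x - (3/2) x^2 + (5/3) x^3 - (7/8) x^4 + O(x^5).

a_0 = -1; a_1 = 2; a_2 = -3/2; a_3 = 5/3; a_4 = -7/8


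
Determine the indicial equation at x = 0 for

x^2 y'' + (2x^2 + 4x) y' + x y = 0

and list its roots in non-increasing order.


Divide by x^2 to reach normal form y'' + P_1(x) y' + P_2(x) y = 0 with P_1(x) = 2 + 4/x and P_2(x) = 1/x.
x = 0 is a singular point because the y'-coefficient 2 + 4/x has a pole at x = 0 and the y-coefficient 1/x has a pole at x = 0.
It is a regular singular point because x P_1(x) = p(x) = 2x + 4 and x^2 P_2(x) = q(x) = x are polynomials, hence analytic at x = 0.
p(0) = 4,  q(0) = 0.
Indicial equation: r(r-1) + p(0) r + q(0) = 0, i.e. r^2 + (p(0) - 1) r + q(0) = 0, i.e. r^2 + 3 r = 0.
Discriminant: (3)^2 - 4(0) = 9, so r = (-3 ± 3)/2.
Solving: r_1 = 0, r_2 = -3.

indicial: r^2 + 3 r = 0; roots r_1 = 0, r_2 = -3


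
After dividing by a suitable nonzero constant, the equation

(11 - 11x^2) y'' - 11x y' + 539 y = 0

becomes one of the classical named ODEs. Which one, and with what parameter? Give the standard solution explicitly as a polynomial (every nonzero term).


All three coefficients share the factor 11; dividing through by 11 gives  (1 - x^2) y'' - x y' + 49 y = 0.
This matches the Chebyshev equation (1 - x^2) y'' - x y' + n^2 y = 0 (note the -x y' term, not -2x y') with n^2 = 49, so n = 7; the polynomial solution is T_7(x).
With y = sum_k a_k x^k, matching x^k gives (k+2)(k+1) a_{k+2} = (k^2 - n^2) a_k = (k - 7)(k + 7) a_k. The right side vanishes at k = 7, so the series with the parity of 7 terminates at degree 7.
Standard normalization: leading coefficient of T_n is 2^(n-1), so a_7 = 2^6 = 64. Work downward with a_k = (k+1)(k+2) a_{k+2} / ((k - 7)(k + 7)):
  a_5 = (6)(7)(64) / ((5 - 7)(5 + 7)) = 2688/(-24) = -112
  a_3 = (4)(5)(-112) / ((3 - 7)(3 + 7)) = -2240/(-40) = 56
  a_1 = (2)(3)(56) / ((1 - 7)(1 + 7)) = 336/(-48) = -7
Hence T_7(x) = 64 x^7 - 112 x^5 + 56 x^3 - 7 x.

T_7(x); series = 64 x^7 - 112 x^5 + 56 x^3 - 7 x


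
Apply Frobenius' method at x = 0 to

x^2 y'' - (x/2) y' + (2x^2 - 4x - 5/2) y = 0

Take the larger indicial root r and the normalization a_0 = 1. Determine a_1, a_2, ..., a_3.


Write in Frobenius form y'' + (p(x)/x) y' + (q(x)/x^2) y = 0:
  p(x) = -1/2,  q(x) = 2x^2 - 4x - 5/2.
Indicial equation: r(r-1) + (-1/2) r + (-5/2) = 0 -> roots r_1 = 5/2, r_2 = -1.
Take r = r_1 = 5/2. Let y(x) = x^r sum_{n>=0} a_n x^n with a_0 = 1.
Substitute y = x^r sum a_n x^n and match x^{r+n}. The recurrence is
  D(n) a_n - 4 a_{n-1} + 2 a_{n-2} = 0,  where D(n) = (r+n)(r+n-1) + (-1/2)(r+n) + (-5/2).
  a_n = [4 a_{n-1} - 2 a_{n-2}] / D(n).
Since the indicial polynomial factors as (r - r_1)(r - r_2), D(n) = (r_1 + n - r_1)(r_1 + n - r_2) = n(n + 7/2).
Evaluating step by step (a_0 = 1):
  n = 1: D(1) = 1(1 + 7/2) = 9/2; numerator = 4(1) = 4; a_1 = (4)/(9/2) = 8/9
  n = 2: D(2) = 2(2 + 7/2) = 11; numerator = 4(8/9) - 2(1) = 14/9; a_2 = (14/9)/(11) = 14/99
  n = 3: D(3) = 3(3 + 7/2) = 39/2; numerator = 4(14/99) - 2(8/9) = -40/33; a_3 = (-40/33)/(39/2) = -80/1287

r = 5/2; a_0 = 1; a_1 = 8/9; a_2 = 14/99; a_3 = -80/1287


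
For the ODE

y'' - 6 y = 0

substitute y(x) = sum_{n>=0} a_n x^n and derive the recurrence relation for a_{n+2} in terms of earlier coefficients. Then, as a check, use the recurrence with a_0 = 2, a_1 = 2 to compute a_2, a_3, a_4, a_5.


Substitute y = sum_n a_n x^n into y'' + (const) y = 0.
y''(x) = sum_{n>=0} (n+2)(n+1) a_{n+2} x^n.
The ODE becomes sum_n [(n+2)(n+1) a_{n+2} - 6 a_n] x^n = 0.
Setting each coefficient to zero gives the recurrence:
  (n+2)(n+1) a_{n+2} - 6 a_n = 0,
  a_{n+2} = 6 / ((n+1)(n+2)) a_n.

Check with a_0 = 2, a_1 = 2 (apply the recurrence for n = 0, 1, 2, 3): a_0 = 2, a_1 = 2, a_2 = 6, a_3 = 2, a_4 = 3, a_5 = 3/5.

a_{n+2} = 6/((n+1)(n+2)) * a_n; check: a_0 = 2, a_1 = 2, a_2 = 6, a_3 = 2, a_4 = 3, a_5 = 3/5


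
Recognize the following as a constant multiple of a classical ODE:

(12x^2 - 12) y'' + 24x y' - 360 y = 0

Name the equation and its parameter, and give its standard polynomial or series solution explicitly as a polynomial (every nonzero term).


All three coefficients share the factor -12; dividing through by -12 gives  (1 - x^2) y'' - 2x y' + 30 y = 0.
This matches the Legendre equation (1 - x^2) y'' - 2x y' + n(n+1) y = 0 (note the -2x y' term) with n(n+1) = 30, so n = 5; the polynomial solution is P_5(x).
With y = sum_k a_k x^k, matching x^k gives (k+2)(k+1) a_{k+2} = [k(k+1) - n(n+1)] a_k = (k - 5)(k + 6) a_k. The right side vanishes at k = 5, so the series with the parity of 5 terminates at degree 5.
Standard normalization (P_n(1) = 1): leading coefficient (2n)!/(2^n (n!)^2) = 3628800/(32*14400) = 63/8, so a_5 = 63/8. Work downward with a_k = (k+1)(k+2) a_{k+2} / ((k - 5)(k + 6)):
  a_3 = (4)(5)(63/8) / ((3 - 5)(3 + 6)) = (315/2)/(-18) = -35/4
  a_1 = (2)(3)(-35/4) / ((1 - 5)(1 + 6)) = (-105/2)/(-28) = 15/8
Hence P_5(x) = 63 x^5/8 - 35 x^3/4 + 15 x/8.

P_5(x); series = 63 x^5/8 - 35 x^3/4 + 15 x/8


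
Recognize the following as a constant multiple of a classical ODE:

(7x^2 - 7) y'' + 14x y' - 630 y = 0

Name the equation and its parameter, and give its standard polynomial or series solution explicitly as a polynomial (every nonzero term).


All three coefficients share the factor -7; dividing through by -7 gives  (1 - x^2) y'' - 2x y' + 90 y = 0.
This matches the Legendre equation (1 - x^2) y'' - 2x y' + n(n+1) y = 0 (note the -2x y' term) with n(n+1) = 90, so n = 9; the polynomial solution is P_9(x).
With y = sum_k a_k x^k, matching x^k gives (k+2)(k+1) a_{k+2} = [k(k+1) - n(n+1)] a_k = (k - 9)(k + 10) a_k. The right side vanishes at k = 9, so the series with the parity of 9 terminates at degree 9.
Standard normalization (P_n(1) = 1): leading coefficient (2n)!/(2^n (n!)^2) = 6402373705728000/(512*131681894400) = 12155/128, so a_9 = 12155/128. Work downward with a_k = (k+1)(k+2) a_{k+2} / ((k - 9)(k + 10)):
  a_7 = (8)(9)(12155/128) / ((7 - 9)(7 + 10)) = (109395/16)/(-34) = -6435/32
  a_5 = (6)(7)(-6435/32) / ((5 - 9)(5 + 10)) = (-135135/16)/(-60) = 9009/64
  a_3 = (4)(5)(9009/64) / ((3 - 9)(3 + 10)) = (45045/16)/(-78) = -1155/32
  a_1 = (2)(3)(-1155/32) / ((1 - 9)(1 + 10)) = (-3465/16)/(-88) = 315/128
Hence P_9(x) = 12155 x^9/128 - 6435 x^7/32 + 9009 x^5/64 - 1155 x^3/32 + 315 x/128.

P_9(x); series = 12155 x^9/128 - 6435 x^7/32 + 9009 x^5/64 - 1155 x^3/32 + 315 x/128


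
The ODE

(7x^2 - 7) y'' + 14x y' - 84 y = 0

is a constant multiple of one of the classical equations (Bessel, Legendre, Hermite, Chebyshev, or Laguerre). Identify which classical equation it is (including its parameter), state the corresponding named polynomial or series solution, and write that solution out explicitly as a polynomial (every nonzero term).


All three coefficients share the factor -7; dividing through by -7 gives  (1 - x^2) y'' - 2x y' + 12 y = 0.
This matches the Legendre equation (1 - x^2) y'' - 2x y' + n(n+1) y = 0 (note the -2x y' term) with n(n+1) = 12, so n = 3; the polynomial solution is P_3(x).
With y = sum_k a_k x^k, matching x^k gives (k+2)(k+1) a_{k+2} = [k(k+1) - n(n+1)] a_k = (k - 3)(k + 4) a_k. The right side vanishes at k = 3, so the series with the parity of 3 terminates at degree 3.
Standard normalization (P_n(1) = 1): leading coefficient (2n)!/(2^n (n!)^2) = 720/(8*36) = 5/2, so a_3 = 5/2. Work downward with a_k = (k+1)(k+2) a_{k+2} / ((k - 3)(k + 4)):
  a_1 = (2)(3)(5/2) / ((1 - 3)(1 + 4)) = 15/(-10) = -3/2
Hence P_3(x) = 5 x^3/2 - 3 x/2.

P_3(x); series = 5 x^3/2 - 3 x/2


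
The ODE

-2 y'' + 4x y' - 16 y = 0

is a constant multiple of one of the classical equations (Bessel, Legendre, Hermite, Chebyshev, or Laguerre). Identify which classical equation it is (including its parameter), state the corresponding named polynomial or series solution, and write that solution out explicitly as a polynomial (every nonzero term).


All three coefficients share the factor -2; dividing through by -2 gives  y'' - 2x y' + 8 y = 0.
This matches the Hermite equation y'' - 2x y' + 2n y = 0 with 2n = 8, so n = 4; the polynomial solution is H_4(x).
With y = sum_k a_k x^k, matching x^k gives (k+2)(k+1) a_{k+2} = 2(k - n) a_k = 2(k - 4) a_k. The right side vanishes at k = 4, so the series with the parity of 4 terminates at degree 4.
Standard normalization: leading coefficient of H_n is 2^n, so a_4 = 2^4 = 16. Work downward with a_k = (k+1)(k+2) a_{k+2} / (2(k - n)):
  a_2 = (3)(4)(16) / (2(2 - 4)) = 192/(-4) = -48
  a_0 = (1)(2)(-48) / (2(0 - 4)) = -96/(-8) = 12
Hence H_4(x) = 16 x^4 - 48 x^2 + 12.

H_4(x); series = 16 x^4 - 48 x^2 + 12


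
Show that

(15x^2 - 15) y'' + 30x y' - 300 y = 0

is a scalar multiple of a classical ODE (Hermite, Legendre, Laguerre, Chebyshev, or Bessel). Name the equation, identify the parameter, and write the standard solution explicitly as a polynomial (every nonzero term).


All three coefficients share the factor -15; dividing through by -15 gives  (1 - x^2) y'' - 2x y' + 20 y = 0.
This matches the Legendre equation (1 - x^2) y'' - 2x y' + n(n+1) y = 0 (note the -2x y' term) with n(n+1) = 20, so n = 4; the polynomial solution is P_4(x).
With y = sum_k a_k x^k, matching x^k gives (k+2)(k+1) a_{k+2} = [k(k+1) - n(n+1)] a_k = (k - 4)(k + 5) a_k. The right side vanishes at k = 4, so the series with the parity of 4 terminates at degree 4.
Standard normalization (P_n(1) = 1): leading coefficient (2n)!/(2^n (n!)^2) = 40320/(16*576) = 35/8, so a_4 = 35/8. Work downward with a_k = (k+1)(k+2) a_{k+2} / ((k - 4)(k + 5)):
  a_2 = (3)(4)(35/8) / ((2 - 4)(2 + 5)) = (105/2)/(-14) = -15/4
  a_0 = (1)(2)(-15/4) / ((0 - 4)(0 + 5)) = (-15/2)/(-20) = 3/8
Hence P_4(x) = 35 x^4/8 - 15 x^2/4 + 3/8.

P_4(x); series = 35 x^4/8 - 15 x^2/4 + 3/8


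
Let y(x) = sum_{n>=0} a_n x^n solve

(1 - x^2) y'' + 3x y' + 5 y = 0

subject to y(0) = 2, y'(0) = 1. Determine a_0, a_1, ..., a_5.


Ansatz: y(x) = sum_{n>=0} a_n x^n, so y'(x) = sum_{n>=1} n a_n x^(n-1) and y''(x) = sum_{n>=2} n(n-1) a_n x^(n-2).
Substitute into P(x) y'' + Q(x) y' + R(x) y = 0 with P(x) = 1 - x^2, Q(x) = 3x, R(x) = 5, and match powers of x.
Initial conditions: a_0 = 2, a_1 = 1.
Setting the coefficient of each power of x to zero and solving order by order (substituting the coefficients already found):
  x^0: 2 a_2 + 5 a_0 = 0  ->  2 a_2 = -5 a_0 = -10  ->  a_2 = -5
  x^1: 6 a_3 + 8 a_1 = 0  ->  6 a_3 = -8 a_1 = -8  ->  a_3 = -4/3
  x^2: 12 a_4 + 9 a_2 = 0  ->  12 a_4 = -9 a_2 = 45  ->  a_4 = 15/4
  x^3: 20 a_5 + 8 a_3 = 0  ->  20 a_5 = -8 a_3 = 32/3  ->  a_5 = 8/15
Truncated series: y(x) = 2 + x - 5 x^2 - (4/3) x^3 + (15/4) x^4 + (8/15) x^5 + O(x^6).

a_0 = 2; a_1 = 1; a_2 = -5; a_3 = -4/3; a_4 = 15/4; a_5 = 8/15


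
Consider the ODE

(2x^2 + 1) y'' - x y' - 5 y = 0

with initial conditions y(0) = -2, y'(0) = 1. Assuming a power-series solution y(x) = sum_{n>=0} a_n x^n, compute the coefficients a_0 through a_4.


Ansatz: y(x) = sum_{n>=0} a_n x^n, so y'(x) = sum_{n>=1} n a_n x^(n-1) and y''(x) = sum_{n>=2} n(n-1) a_n x^(n-2).
Substitute into P(x) y'' + Q(x) y' + R(x) y = 0 with P(x) = 2x^2 + 1, Q(x) = -x, R(x) = -5, and match powers of x.
Initial conditions: a_0 = -2, a_1 = 1.
Setting the coefficient of each power of x to zero and solving order by order (substituting the coefficients already found):
  x^0: 2 a_2 - 5 a_0 = 0  ->  2 a_2 = 5 a_0 = -10  ->  a_2 = -5
  x^1: 6 a_3 - 6 a_1 = 0  ->  6 a_3 = 6 a_1 = 6  ->  a_3 = 1
  x^2: 12 a_4 - 3 a_2 = 0  ->  12 a_4 = 3 a_2 = -15  ->  a_4 = -5/4
Truncated series: y(x) = -2 + x - 5 x^2 + x^3 - (5/4) x^4 + O(x^5).

a_0 = -2; a_1 = 1; a_2 = -5; a_3 = 1; a_4 = -5/4


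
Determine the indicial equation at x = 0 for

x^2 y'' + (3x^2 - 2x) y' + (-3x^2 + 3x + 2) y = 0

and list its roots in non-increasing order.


Divide by x^2 to reach normal form y'' + P_1(x) y' + P_2(x) y = 0 with P_1(x) = 3 - 2/x and P_2(x) = -3 + 3/x + 2/x^2.
x = 0 is a singular point because the y'-coefficient 3 - 2/x has a pole at x = 0 and the y-coefficient -3 + 3/x + 2/x^2 has a pole at x = 0.
It is a regular singular point because x P_1(x) = p(x) = 3x - 2 and x^2 P_2(x) = q(x) = -3x^2 + 3x + 2 are polynomials, hence analytic at x = 0.
p(0) = -2,  q(0) = 2.
Indicial equation: r(r-1) + p(0) r + q(0) = 0, i.e. r^2 + (p(0) - 1) r + q(0) = 0, i.e. r^2 - 3 r + 2 = 0.
Discriminant: (-3)^2 - 4(2) = 1, so r = (3 ± 1)/2.
Solving: r_1 = 2, r_2 = 1.

indicial: r^2 - 3 r + 2 = 0; roots r_1 = 2, r_2 = 1


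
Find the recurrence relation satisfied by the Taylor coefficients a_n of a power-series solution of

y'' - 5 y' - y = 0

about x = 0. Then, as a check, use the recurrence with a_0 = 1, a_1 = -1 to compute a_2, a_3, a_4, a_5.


Substitute y = sum_n a_n x^n.
y''(x) has coefficient (n+2)(n+1) a_{n+2} at x^n;
-5 y'(x) has coefficient -5 (n+1) a_{n+1} at x^n;
-y(x) has coefficient -1 a_n at x^n.
Matching x^n: (n+2)(n+1) a_{n+2} - 5 (n+1) a_{n+1} - 1 a_n = 0.
Thus a_{n+2} = [5 (n+1) a_{n+1} + 1 a_n] / ((n+1)(n+2)).

Check with a_0 = 1, a_1 = -1 (apply the recurrence for n = 0, 1, 2, 3): a_0 = 1, a_1 = -1, a_2 = -2, a_3 = -7/2, a_4 = -109/24, a_5 = -283/60.

a_(n+2) = [5 (n+1) a_(n+1) + 1 a_n] / ((n+1)(n+2)); check: a_0 = 1, a_1 = -1, a_2 = -2, a_3 = -7/2, a_4 = -109/24, a_5 = -283/60


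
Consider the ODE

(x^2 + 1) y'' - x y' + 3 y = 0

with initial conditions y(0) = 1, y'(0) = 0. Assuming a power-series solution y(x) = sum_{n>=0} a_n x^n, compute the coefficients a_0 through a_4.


Ansatz: y(x) = sum_{n>=0} a_n x^n, so y'(x) = sum_{n>=1} n a_n x^(n-1) and y''(x) = sum_{n>=2} n(n-1) a_n x^(n-2).
Substitute into P(x) y'' + Q(x) y' + R(x) y = 0 with P(x) = x^2 + 1, Q(x) = -x, R(x) = 3, and match powers of x.
Initial conditions: a_0 = 1, a_1 = 0.
Setting the coefficient of each power of x to zero and solving order by order (substituting the coefficients already found):
  x^0: 2 a_2 + 3 a_0 = 0  ->  2 a_2 = -3 a_0 = -3  ->  a_2 = -3/2
  x^1: 6 a_3 + 2 a_1 = 0  ->  6 a_3 = -2 a_1 = 0  ->  a_3 = 0
  x^2: 12 a_4 + 3 a_2 = 0  ->  12 a_4 = -3 a_2 = 9/2  ->  a_4 = 3/8
Truncated series: y(x) = 1 - (3/2) x^2 + (3/8) x^4 + O(x^5).

a_0 = 1; a_1 = 0; a_2 = -3/2; a_3 = 0; a_4 = 3/8


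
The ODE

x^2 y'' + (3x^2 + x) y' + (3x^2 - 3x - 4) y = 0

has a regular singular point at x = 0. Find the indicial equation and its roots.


Divide by x^2 to reach normal form y'' + P_1(x) y' + P_2(x) y = 0 with P_1(x) = 3 + 1/x and P_2(x) = 3 - 3/x - 4/x^2.
x = 0 is a singular point because the y'-coefficient 3 + 1/x has a pole at x = 0 and the y-coefficient 3 - 3/x - 4/x^2 has a pole at x = 0.
It is a regular singular point because x P_1(x) = p(x) = 3x + 1 and x^2 P_2(x) = q(x) = 3x^2 - 3x - 4 are polynomials, hence analytic at x = 0.
p(0) = 1,  q(0) = -4.
Indicial equation: r(r-1) + p(0) r + q(0) = 0, i.e. r^2 + (p(0) - 1) r + q(0) = 0, i.e. r^2 - 4 = 0.
Discriminant: (0)^2 - 4(-4) = 16, so r = (0 ± 4)/2.
Solving: r_1 = 2, r_2 = -2.

indicial: r^2 - 4 = 0; roots r_1 = 2, r_2 = -2
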